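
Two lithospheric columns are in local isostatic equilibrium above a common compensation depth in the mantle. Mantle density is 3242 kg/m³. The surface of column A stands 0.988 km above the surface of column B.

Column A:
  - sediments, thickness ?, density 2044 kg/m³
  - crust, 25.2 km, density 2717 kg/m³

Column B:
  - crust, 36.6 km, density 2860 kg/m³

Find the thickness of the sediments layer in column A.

Take the compensation level at the base of the deeper column (depth z_c below the surface of column A) and equate Σ ρ_i t_i down to z_c; mantle fills any gap and the z_c terms cancel.
Column A: x×2044 + 25.2×2717 + (z_c − 25.2 − x)×3242
Column B: 0.988×0 + 36.6×2860 + (z_c − 0.988 − 36.6)×3242
The z_c×3242 term appears on both sides and cancels. Collect the known terms of each column as K = Σ(ρt)_known − 3242 × (depth of known layers): K_A = 68468.4 − 3242×25.2 = −13230; K_B = 104676 − 3242×(0.988 + 36.6) = −17184.296.
Balance: K_A − x×(3242 − 2044) = K_B, so x = (K_A − K_B)/(3242 − 2044) = 3954.3/1198 = 3.3 km.

3.3 km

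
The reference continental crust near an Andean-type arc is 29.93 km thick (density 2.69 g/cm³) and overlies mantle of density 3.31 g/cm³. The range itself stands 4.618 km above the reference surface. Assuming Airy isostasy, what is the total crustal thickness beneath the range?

Root depth r = h ρ_c / (ρ_m − ρ_c) = 4.618 km × 2.69 / 0.62 = 20.04 km.
Total thickness = T + h + r = 29.93 km + 4.618 km + 20.04 km = 54.6 km.

54.6 km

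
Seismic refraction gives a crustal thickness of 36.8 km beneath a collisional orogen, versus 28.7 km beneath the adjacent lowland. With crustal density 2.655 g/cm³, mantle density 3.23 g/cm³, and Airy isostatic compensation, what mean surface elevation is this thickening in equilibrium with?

1.44 km

Excess crust Δ = 36.8 km − 28.7 km = 8.1 km, split between elevation h and root r with h + r = Δ.
Airy balance ρ_c h = (ρ_m − ρ_c) r gives r = h ρ_c/(ρ_m − ρ_c), so h (1 + ρ_c/(ρ_m − ρ_c)) = Δ, i.e. h = Δ (ρ_m − ρ_c)/ρ_m.
h = 8.1 km × 0.575/3.23 = 1.44 km.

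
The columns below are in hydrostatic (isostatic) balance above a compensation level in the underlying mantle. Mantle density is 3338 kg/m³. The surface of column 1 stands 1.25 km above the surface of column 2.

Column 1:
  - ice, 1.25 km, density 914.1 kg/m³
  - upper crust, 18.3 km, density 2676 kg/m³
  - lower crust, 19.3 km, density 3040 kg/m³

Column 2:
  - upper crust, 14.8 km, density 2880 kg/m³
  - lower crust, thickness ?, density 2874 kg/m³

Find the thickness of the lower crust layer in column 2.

21.4 km

Take the compensation level at the base of the deeper column (depth z_c below the surface of column 1) and equate Σ ρ_i t_i down to z_c; mantle fills any gap and the z_c terms cancel.
Column 1: 1.25×914.1 + 18.3×2676 + 19.3×3040 + (z_c − 38.85)×3338
Column 2: 1.25×0 + 14.8×2880 + x×2874 + (z_c − 1.25 − 14.8 − x)×3338
The z_c×3338 term appears on both sides and cancels. Collect the known terms of each column as K = Σ(ρt)_known − 3338 × (depth of known layers): K_1 = 108785.425 − 3338×38.85 = −20895.875; K_2 = 42624 − 3338×(1.25 + 14.8) = −10950.9.
Balance: K_1 = K_2 − x×(3338 − 2874), so x = (K_2 − K_1)/(3338 − 2874) = 9944.98/464 = 21.4 km.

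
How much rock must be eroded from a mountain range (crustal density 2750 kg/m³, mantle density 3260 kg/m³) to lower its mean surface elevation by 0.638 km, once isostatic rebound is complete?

4.08 km

Net drop Δ = e − u = e − e ρ_c/ρ_m = e (ρ_m − ρ_c)/ρ_m.
e = Δ ρ_m/(ρ_m − ρ_c) = 0.638 km × 3260/510 = 4.08 km.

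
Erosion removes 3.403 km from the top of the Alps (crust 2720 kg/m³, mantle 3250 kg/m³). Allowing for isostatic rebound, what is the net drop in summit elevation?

Rebound u = e ρ_c/ρ_m = 3.403 km × 2720/3250 = 2.848 km.
Net surface drop = e − u = 3.403 km − 2.848 km = e (ρ_m − ρ_c)/ρ_m = 0.555 km.

0.555 km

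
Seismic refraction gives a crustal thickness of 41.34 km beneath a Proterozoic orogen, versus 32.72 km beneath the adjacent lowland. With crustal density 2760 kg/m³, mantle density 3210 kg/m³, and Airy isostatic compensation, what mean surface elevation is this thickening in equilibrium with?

1.21 km

Excess crust Δ = 41.34 km − 32.72 km = 8.62 km, split between elevation h and root r with h + r = Δ.
Airy balance ρ_c h = (ρ_m − ρ_c) r gives r = h ρ_c/(ρ_m − ρ_c), so h (1 + ρ_c/(ρ_m − ρ_c)) = Δ, i.e. h = Δ (ρ_m − ρ_c)/ρ_m.
h = 8.62 km × 450/3210 = 1.21 km.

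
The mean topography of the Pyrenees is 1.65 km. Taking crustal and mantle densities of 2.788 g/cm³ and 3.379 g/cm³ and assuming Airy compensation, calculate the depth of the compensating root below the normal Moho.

Isostatic balance requires: the weight of the topography is balanced by the buoyancy of the root, ρ_c h = (ρ_m − ρ_c) r.
r = h · ρ_c / (ρ_m − ρ_c) = 1.65 km × 2.788 / (3.379 − 2.788) = 7.78 km.

7.78 km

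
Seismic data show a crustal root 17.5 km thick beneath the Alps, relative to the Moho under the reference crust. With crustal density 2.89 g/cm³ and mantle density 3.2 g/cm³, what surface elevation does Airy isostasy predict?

Balancing pressure at the compensation depth: ρ_c h = (ρ_m − ρ_c) r.
h = r (ρ_m − ρ_c) / ρ_c = 17.5 km × (3.2 − 2.89) / 2.89 = 1.88 km.

1.88 km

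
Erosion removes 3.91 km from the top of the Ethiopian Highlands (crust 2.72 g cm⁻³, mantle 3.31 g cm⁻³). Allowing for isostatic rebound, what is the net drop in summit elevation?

Rebound u = e ρ_c/ρ_m = 3.91 km × 2.72/3.31 = 3.213 km.
Net surface drop = e − u = 3.91 km − 3.213 km = e (ρ_m − ρ_c)/ρ_m = 0.697 km.

0.697 km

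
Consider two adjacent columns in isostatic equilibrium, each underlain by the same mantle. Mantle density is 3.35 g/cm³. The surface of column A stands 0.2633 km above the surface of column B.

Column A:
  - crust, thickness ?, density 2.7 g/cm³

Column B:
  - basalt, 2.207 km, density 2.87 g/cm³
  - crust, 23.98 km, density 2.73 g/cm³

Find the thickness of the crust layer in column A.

25.9 km

Take the compensation level at the base of the deeper column (depth z_c below the surface of column A) and equate Σ ρ_i t_i down to z_c; mantle fills any gap and the z_c terms cancel.
Column A: x×2.7 + (z_c − 0 − x)×3.35
Column B: 0.2633×0 + 2.207×2.87 + 23.98×2.73 + (z_c − 0.2633 − 26.187)×3.35
The z_c×3.35 term appears on both sides and cancels. Collect the known terms of each column as K = Σ(ρt)_known − 3.35 × (depth of known layers): K_A = 0 − 3.35×0 = 0; K_B = 71.79949 − 3.35×(0.2633 + 26.187) = −16.809015.
Balance: K_A − x×(3.35 − 2.7) = K_B, so x = (K_A − K_B)/(3.35 − 2.7) = 16.809/0.65 = 25.9 km.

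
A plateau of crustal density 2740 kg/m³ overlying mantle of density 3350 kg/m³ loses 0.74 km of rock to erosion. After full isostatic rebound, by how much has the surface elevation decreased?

0.135 km

Rebound u = e ρ_c/ρ_m = 0.74 km × 2740/3350 = 0.6053 km.
Net surface drop = e − u = 0.74 km − 0.6053 km = e (ρ_m − ρ_c)/ρ_m = 0.135 km.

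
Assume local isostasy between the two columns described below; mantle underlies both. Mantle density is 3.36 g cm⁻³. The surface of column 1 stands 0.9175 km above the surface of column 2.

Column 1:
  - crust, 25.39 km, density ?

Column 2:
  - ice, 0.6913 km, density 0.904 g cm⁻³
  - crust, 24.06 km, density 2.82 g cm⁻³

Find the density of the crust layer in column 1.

Take the compensation level at the base of the deeper column (depth z_c below the surface of column 1) and equate Σ ρ_i t_i down to z_c; mantle fills any gap and the z_c terms cancel.
Column 1: 25.39×ρ + (z_c − 25.39)×3.36
Column 2: 0.9175×0 + 0.6913×0.904 + 24.06×2.82 + (z_c − 0.9175 − 24.7513)×3.36
The z_c×3.36 term appears on both sides and cancels. Collect the known terms of each column as K = Σ(ρt)_known − 3.36 × (depth of known layers): K_1 = 0 − 3.36×25.39 = −85.3104; K_2 = 68.4741352 − 3.36×(0.9175 + 24.7513) = −17.7730328.
Balance: K_1 + 25.39×ρ = K_2, so ρ = (K_2 − K_1)/25.39 = 67.5374/25.39 = 2.66 g cm⁻³.

2.66 g cm⁻³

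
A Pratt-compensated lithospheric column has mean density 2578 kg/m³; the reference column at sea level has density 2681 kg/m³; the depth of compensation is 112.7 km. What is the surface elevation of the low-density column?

4.5 km

ρ_ref D = ρ (D + h) → h = D (ρ_ref − ρ)/ρ.
h = 112.7 km × (2681 − 2578)/2578 = 4.5 km.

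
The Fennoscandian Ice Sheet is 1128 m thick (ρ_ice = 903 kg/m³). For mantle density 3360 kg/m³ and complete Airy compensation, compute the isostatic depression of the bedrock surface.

303 m

For local isostatic compensation: the ice load ρ_ice t is balanced by mantle displaced below, ρ_m s.
s = t ρ_ice / ρ_m = 1128 m × 903/3360 = 303 m.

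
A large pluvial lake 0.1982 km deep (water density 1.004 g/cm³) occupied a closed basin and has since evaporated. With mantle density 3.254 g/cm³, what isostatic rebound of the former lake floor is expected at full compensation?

0.0612 km

u = d ρ_w/ρ_m = 0.1982 km × 1.004/3.254 = 0.0612 km.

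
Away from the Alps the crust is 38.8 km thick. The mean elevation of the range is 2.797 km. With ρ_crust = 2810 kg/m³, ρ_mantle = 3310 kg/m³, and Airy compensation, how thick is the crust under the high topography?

Root depth r = h ρ_c / (ρ_m − ρ_c) = 2.797 km × 2810 / 500 = 15.72 km.
Total thickness = T + h + r = 38.8 km + 2.797 km + 15.72 km = 57.3 km.

57.3 km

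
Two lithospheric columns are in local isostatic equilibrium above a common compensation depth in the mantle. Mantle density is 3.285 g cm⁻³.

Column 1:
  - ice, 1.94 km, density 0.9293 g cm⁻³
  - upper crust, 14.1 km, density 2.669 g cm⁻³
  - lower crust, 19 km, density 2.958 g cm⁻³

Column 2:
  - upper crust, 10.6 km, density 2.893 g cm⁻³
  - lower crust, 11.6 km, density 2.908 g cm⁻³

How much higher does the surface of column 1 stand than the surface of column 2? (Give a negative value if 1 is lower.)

3.33 km

For any compensation level in the mantle, the mantle terms cancel and isostasy reduces to e = (Σt_1 − Σt_2) − (Σ(ρt)_1 − Σ(ρt)_2) / ρ_m.
Σt_1 = 35.04 km; Σt_2 = 22.2 km; Σ(ρt)_1 = 95.637742; Σ(ρt)_2 = 64.3986 (in km·g cm⁻³).
e = (35.04 − 22.2) − (95.637742 − 64.3986) / 3.285 = 3.33 km.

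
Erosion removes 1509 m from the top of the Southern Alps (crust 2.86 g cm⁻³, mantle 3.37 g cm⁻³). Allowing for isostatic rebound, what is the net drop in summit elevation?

Rebound u = e ρ_c/ρ_m = 1509 m × 2.86/3.37 = 1281 m.
Net surface drop = e − u = 1509 m − 1281 m = e (ρ_m − ρ_c)/ρ_m = 228 m.

228 m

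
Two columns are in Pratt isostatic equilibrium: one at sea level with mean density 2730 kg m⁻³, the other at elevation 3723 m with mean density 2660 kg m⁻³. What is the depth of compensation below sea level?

ρ_ref D = ρ (D + h) → D (ρ_ref − ρ) = ρ h.
D = ρ h/(ρ_ref − ρ) = 2660 × 3723 m/(2730 − 2660) = 141000 m.

141000 m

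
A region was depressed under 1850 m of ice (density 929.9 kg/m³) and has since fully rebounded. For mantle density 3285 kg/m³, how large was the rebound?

Removing the load lets mantle flow back in; uplift u satisfies ρ_ice t = ρ_m u.
u = t ρ_ice/ρ_m = 1850 m × 929.9/3285 = 524 m.

524 m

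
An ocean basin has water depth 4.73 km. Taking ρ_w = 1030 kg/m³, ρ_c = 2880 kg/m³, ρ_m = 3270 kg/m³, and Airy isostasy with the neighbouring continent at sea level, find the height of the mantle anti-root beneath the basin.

22.4 km

By Archimedes' principle applied to the lithosphere: replacing crust with seawater at the top is compensated by replacing crust with mantle at the base: d (ρ_c − ρ_w) = a (ρ_m − ρ_c).
a = d (ρ_c − ρ_w)/(ρ_m − ρ_c) = 4.73 km × 1850/390 = 22.4 km.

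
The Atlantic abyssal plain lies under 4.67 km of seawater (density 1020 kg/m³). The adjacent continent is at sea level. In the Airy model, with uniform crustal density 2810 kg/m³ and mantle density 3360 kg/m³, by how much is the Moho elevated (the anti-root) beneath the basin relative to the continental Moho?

15.2 km

In Airy isostatic equilibrium: replacing crust with seawater at the top is compensated by replacing crust with mantle at the base: d (ρ_c − ρ_w) = a (ρ_m − ρ_c).
a = d (ρ_c − ρ_w)/(ρ_m − ρ_c) = 4.67 km × 1790/550 = 15.2 km.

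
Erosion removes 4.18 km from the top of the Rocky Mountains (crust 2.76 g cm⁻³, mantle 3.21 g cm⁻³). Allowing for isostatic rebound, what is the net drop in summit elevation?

Rebound u = e ρ_c/ρ_m = 4.18 km × 2.76/3.21 = 3.594 km.
Net surface drop = e − u = 4.18 km − 3.594 km = e (ρ_m − ρ_c)/ρ_m = 0.586 km.

0.586 km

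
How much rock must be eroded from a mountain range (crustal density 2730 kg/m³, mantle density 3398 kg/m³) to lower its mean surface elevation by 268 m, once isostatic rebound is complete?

1360 m

Net drop Δ = e − u = e − e ρ_c/ρ_m = e (ρ_m − ρ_c)/ρ_m.
e = Δ ρ_m/(ρ_m − ρ_c) = 268 m × 3398/668 = 1360 m.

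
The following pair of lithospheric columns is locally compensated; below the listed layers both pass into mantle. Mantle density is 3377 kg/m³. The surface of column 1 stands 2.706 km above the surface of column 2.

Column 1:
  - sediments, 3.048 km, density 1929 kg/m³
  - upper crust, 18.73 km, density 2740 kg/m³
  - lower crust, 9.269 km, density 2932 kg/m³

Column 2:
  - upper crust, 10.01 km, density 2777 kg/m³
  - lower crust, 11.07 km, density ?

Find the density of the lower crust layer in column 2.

2900 kg/m³

Take the compensation level at the base of the deeper column (depth z_c below the surface of column 1) and equate Σ ρ_i t_i down to z_c; mantle fills any gap and the z_c terms cancel.
Column 1: 3.048×1929 + 18.73×2740 + 9.269×2932 + (z_c − 31.047)×3377
Column 2: 2.706×0 + 10.01×2777 + 11.07×ρ + (z_c − 2.706 − 21.08)×3377
The z_c×3377 term appears on both sides and cancels. Collect the known terms of each column as K = Σ(ρt)_known − 3377 × (depth of known layers): K_1 = 84376.5 − 3377×31.047 = −20469.219; K_2 = 27797.77 − 3377×(2.706 + 21.08) = −52527.552.
Balance: K_1 = K_2 + 11.07×ρ, so ρ = (K_1 − K_2)/11.07 = 32058.3/11.07 = 2900 kg/m³.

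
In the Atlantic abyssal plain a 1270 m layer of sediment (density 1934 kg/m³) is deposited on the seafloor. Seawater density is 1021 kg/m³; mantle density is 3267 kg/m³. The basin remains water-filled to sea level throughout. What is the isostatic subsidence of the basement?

Submarine loading: the sediment displaces seawater, and the subsidence is in turn flooded, so s (ρ_m − ρ_w) = t (ρ_sed − ρ_w).
s = 1270 m × (1934 − 1021) / (3267 − 1021) = 516 m.

516 m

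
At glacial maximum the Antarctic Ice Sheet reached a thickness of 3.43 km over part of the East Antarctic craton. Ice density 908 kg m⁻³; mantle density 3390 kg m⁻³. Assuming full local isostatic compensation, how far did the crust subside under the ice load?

For local isostatic compensation: the ice load ρ_ice t is balanced by mantle displaced below, ρ_m s.
s = t ρ_ice / ρ_m = 3.43 km × 908/3390 = 0.919 km.

0.919 km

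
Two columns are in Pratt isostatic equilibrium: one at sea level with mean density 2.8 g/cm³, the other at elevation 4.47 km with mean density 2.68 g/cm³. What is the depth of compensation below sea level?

99.8 km

ρ_ref D = ρ (D + h) → D (ρ_ref − ρ) = ρ h.
D = ρ h/(ρ_ref − ρ) = 2.68 × 4.47 km/(2.8 − 2.68) = 99.8 km.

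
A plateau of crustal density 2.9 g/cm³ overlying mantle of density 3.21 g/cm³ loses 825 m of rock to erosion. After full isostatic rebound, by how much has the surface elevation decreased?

Rebound u = e ρ_c/ρ_m = 825 m × 2.9/3.21 = 745.3 m.
Net surface drop = e − u = 825 m − 745.3 m = e (ρ_m − ρ_c)/ρ_m = 79.7 m.

79.7 m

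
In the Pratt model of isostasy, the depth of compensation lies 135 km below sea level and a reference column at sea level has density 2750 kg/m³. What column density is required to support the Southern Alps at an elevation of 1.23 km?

2730 kg/m³

Pratt balance: ρ_ref D = ρ (D + h).
ρ = ρ_ref D/(D + h) = 2750 × 135 km/(135 km + 1.23 km) = 2730 kg/m³.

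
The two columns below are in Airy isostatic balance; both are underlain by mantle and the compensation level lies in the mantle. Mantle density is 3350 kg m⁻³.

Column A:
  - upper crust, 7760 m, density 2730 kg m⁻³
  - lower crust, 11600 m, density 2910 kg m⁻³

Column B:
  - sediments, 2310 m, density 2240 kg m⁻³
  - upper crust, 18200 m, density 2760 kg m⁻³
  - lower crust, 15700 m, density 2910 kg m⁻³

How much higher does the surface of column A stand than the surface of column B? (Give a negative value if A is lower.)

For any compensation level in the mantle, the mantle terms cancel and isostasy reduces to e = (Σt_A − Σt_B) − (Σ(ρt)_A − Σ(ρt)_B) / ρ_m.
Σt_A = 19360 m; Σt_B = 36210 m; Σ(ρt)_A = 54940800; Σ(ρt)_B = 101093400 (in m·kg m⁻³).
e = (19360 − 36210) − (54940800 − 101093400) / 3350 = −3070 m.

−3070 m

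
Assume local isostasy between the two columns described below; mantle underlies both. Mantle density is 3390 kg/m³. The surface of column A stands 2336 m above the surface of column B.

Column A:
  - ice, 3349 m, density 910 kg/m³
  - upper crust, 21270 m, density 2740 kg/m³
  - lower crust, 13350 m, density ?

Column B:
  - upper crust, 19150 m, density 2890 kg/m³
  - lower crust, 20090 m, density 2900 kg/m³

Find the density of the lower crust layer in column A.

3000 kg/m³

Take the compensation level at the base of the deeper column (depth z_c below the surface of column A) and equate Σ ρ_i t_i down to z_c; mantle fills any gap and the z_c terms cancel.
Column A: 3349×910 + 21270×2740 + 13350×ρ + (z_c − 37969)×3390
Column B: 2336×0 + 19150×2890 + 20090×2900 + (z_c − 2336 − 39240)×3390
The z_c×3390 term appears on both sides and cancels. Collect the known terms of each column as K = Σ(ρt)_known − 3390 × (depth of known layers): K_A = 61327390 − 3390×37969 = −67387520; K_B = 113604500 − 3390×(2336 + 39240) = −27338140.
Balance: K_A + 13350×ρ = K_B, so ρ = (K_B − K_A)/13350 = 40049400/13350 = 3000 kg/m³.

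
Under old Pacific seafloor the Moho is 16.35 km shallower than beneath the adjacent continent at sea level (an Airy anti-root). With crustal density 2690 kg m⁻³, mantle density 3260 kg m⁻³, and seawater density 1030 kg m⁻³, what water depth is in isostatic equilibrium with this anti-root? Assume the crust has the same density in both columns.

5.61 km

Replacing a thickness d of crust by seawater at the top must be balanced by replacing crust with mantle at the base: d (ρ_c − ρ_w) = a (ρ_m − ρ_c).
d = a (ρ_m − ρ_c)/(ρ_c − ρ_w) = 16.35 km × 570/1660 = 5.61 km.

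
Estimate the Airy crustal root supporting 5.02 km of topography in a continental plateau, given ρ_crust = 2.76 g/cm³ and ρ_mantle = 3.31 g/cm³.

25.2 km

Equating mass per unit area of the two columns: the weight of the topography is balanced by the buoyancy of the root, ρ_c h = (ρ_m − ρ_c) r.
r = h · ρ_c / (ρ_m − ρ_c) = 5.02 km × 2.76 / (3.31 − 2.76) = 25.2 km.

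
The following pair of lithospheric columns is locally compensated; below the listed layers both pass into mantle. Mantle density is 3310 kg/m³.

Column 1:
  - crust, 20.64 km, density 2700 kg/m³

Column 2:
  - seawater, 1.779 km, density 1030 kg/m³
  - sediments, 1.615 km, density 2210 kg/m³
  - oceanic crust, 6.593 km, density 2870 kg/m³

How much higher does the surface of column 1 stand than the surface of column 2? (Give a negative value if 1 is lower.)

For any compensation level in the mantle, the mantle terms cancel and isostasy reduces to e = (Σt_1 − Σt_2) − (Σ(ρt)_1 − Σ(ρt)_2) / ρ_m.
Σt_1 = 20.64 km; Σt_2 = 9.987 km; Σ(ρt)_1 = 55728; Σ(ρt)_2 = 24323.43 (in km·kg/m³).
e = (20.64 − 9.987) − (55728 − 24323.43) / 3310 = 1.17 km.

1.17 km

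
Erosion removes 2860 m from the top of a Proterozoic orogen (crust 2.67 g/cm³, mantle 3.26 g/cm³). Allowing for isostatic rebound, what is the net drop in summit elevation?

518 m

Rebound u = e ρ_c/ρ_m = 2860 m × 2.67/3.26 = 2342 m.
Net surface drop = e − u = 2860 m − 2342 m = e (ρ_m − ρ_c)/ρ_m = 518 m.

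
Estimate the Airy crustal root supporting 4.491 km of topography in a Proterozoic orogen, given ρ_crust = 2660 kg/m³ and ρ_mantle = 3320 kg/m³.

18.1 km

In Airy isostatic equilibrium: the weight of the topography is balanced by the buoyancy of the root, ρ_c h = (ρ_m − ρ_c) r.
r = h · ρ_c / (ρ_m − ρ_c) = 4.491 km × 2660 / (3320 − 2660) = 18.1 km.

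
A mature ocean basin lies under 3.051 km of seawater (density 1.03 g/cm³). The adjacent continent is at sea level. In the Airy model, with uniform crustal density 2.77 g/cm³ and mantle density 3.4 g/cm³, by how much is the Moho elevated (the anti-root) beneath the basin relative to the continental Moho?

By Archimedes' principle applied to the lithosphere: replacing crust with seawater at the top is compensated by replacing crust with mantle at the base: d (ρ_c − ρ_w) = a (ρ_m − ρ_c).
a = d (ρ_c − ρ_w)/(ρ_m − ρ_c) = 3.051 km × 1.74/0.63 = 8.43 km.

8.43 km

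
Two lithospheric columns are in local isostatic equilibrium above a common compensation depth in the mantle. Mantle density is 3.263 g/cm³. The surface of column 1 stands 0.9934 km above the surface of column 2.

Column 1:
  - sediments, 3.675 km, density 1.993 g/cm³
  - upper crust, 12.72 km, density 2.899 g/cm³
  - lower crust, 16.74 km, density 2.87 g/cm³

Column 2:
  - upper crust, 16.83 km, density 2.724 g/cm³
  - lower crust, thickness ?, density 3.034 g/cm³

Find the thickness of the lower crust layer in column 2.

15.6 km

Take the compensation level at the base of the deeper column (depth z_c below the surface of column 1) and equate Σ ρ_i t_i down to z_c; mantle fills any gap and the z_c terms cancel.
Column 1: 3.675×1.993 + 12.72×2.899 + 16.74×2.87 + (z_c − 33.135)×3.263
Column 2: 0.9934×0 + 16.83×2.724 + x×3.034 + (z_c − 0.9934 − 16.83 − x)×3.263
The z_c×3.263 term appears on both sides and cancels. Collect the known terms of each column as K = Σ(ρt)_known − 3.263 × (depth of known layers): K_1 = 92.243355 − 3.263×33.135 = −15.87615; K_2 = 45.84492 − 3.263×(0.9934 + 16.83) = −12.3128342.
Balance: K_1 = K_2 − x×(3.263 − 3.034), so x = (K_2 − K_1)/(3.263 − 3.034) = 3.56332/0.229 = 15.6 km.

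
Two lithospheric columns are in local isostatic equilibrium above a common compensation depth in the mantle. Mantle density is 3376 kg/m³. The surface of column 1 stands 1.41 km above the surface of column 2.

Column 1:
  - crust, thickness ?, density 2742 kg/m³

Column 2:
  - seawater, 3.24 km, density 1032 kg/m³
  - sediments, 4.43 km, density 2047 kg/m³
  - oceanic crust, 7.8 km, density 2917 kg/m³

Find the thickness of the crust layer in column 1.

34.4 km

Take the compensation level at the base of the deeper column (depth z_c below the surface of column 1) and equate Σ ρ_i t_i down to z_c; mantle fills any gap and the z_c terms cancel.
Column 1: x×2742 + (z_c − 0 − x)×3376
Column 2: 1.41×0 + 3.24×1032 + 4.43×2047 + 7.8×2917 + (z_c − 1.41 − 15.47)×3376
The z_c×3376 term appears on both sides and cancels. Collect the known terms of each column as K = Σ(ρt)_known − 3376 × (depth of known layers): K_1 = 0 − 3376×0 = 0; K_2 = 35164.49 − 3376×(1.41 + 15.47) = −21822.39.
Balance: K_1 − x×(3376 − 2742) = K_2, so x = (K_1 − K_2)/(3376 − 2742) = 21822.4/634 = 34.4 km.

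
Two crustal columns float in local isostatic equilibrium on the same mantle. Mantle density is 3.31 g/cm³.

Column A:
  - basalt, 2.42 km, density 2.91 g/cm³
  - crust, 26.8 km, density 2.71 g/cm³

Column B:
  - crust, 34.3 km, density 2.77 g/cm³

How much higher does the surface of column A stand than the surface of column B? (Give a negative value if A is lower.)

−0.445 km

For any compensation level in the mantle, the mantle terms cancel and isostasy reduces to e = (Σt_A − Σt_B) − (Σ(ρt)_A − Σ(ρt)_B) / ρ_m.
Σt_A = 29.22 km; Σt_B = 34.3 km; Σ(ρt)_A = 79.6702; Σ(ρt)_B = 95.011 (in km·g/cm³).
e = (29.22 − 34.3) − (79.6702 − 95.011) / 3.31 = −0.445 km.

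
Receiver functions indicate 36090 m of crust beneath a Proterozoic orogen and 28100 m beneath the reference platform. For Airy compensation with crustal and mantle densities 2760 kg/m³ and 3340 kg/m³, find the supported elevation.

Excess crust Δ = 36090 m − 28100 m = 7990 m, split between elevation h and root r with h + r = Δ.
Airy balance ρ_c h = (ρ_m − ρ_c) r gives r = h ρ_c/(ρ_m − ρ_c), so h (1 + ρ_c/(ρ_m − ρ_c)) = Δ, i.e. h = Δ (ρ_m − ρ_c)/ρ_m.
h = 7990 m × 580/3340 = 1390 m.

1390 m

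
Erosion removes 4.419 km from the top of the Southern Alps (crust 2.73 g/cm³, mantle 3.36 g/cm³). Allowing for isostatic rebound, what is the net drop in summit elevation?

0.829 km

Rebound u = e ρ_c/ρ_m = 4.419 km × 2.73/3.36 = 3.59 km.
Net surface drop = e − u = 4.419 km − 3.59 km = e (ρ_m − ρ_c)/ρ_m = 0.829 km.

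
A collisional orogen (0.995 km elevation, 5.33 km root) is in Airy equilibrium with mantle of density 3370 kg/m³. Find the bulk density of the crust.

2840 kg/m³

ρ_c h = (ρ_m − ρ_c) r → ρ_c (h + r) = ρ_m r → ρ_c = ρ_m r / (h + r).
ρ_c = 3370 × 5.33 km / (0.995 km + 5.33 km) = 2840 kg/m³.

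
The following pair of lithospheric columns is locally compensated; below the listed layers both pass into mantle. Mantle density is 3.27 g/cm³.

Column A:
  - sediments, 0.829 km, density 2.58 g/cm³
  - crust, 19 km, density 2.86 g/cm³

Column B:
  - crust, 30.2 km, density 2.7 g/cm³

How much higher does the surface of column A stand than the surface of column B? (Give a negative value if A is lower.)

−2.71 km

For any compensation level in the mantle, the mantle terms cancel and isostasy reduces to e = (Σt_A − Σt_B) − (Σ(ρt)_A − Σ(ρt)_B) / ρ_m.
Σt_A = 19.829 km; Σt_B = 30.2 km; Σ(ρt)_A = 56.47882; Σ(ρt)_B = 81.54 (in km·g/cm³).
e = (19.829 − 30.2) − (56.47882 − 81.54) / 3.27 = −2.71 km.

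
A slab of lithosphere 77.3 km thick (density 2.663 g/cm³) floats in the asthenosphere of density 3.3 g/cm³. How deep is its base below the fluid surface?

62.4 km

Draft d = t ρ_obj/ρ_fluid = 77.3 km × 2.663/3.3 = 62.4 km.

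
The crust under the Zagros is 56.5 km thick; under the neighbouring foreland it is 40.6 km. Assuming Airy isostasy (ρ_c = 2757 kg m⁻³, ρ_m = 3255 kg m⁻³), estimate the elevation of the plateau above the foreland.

Excess crust Δ = 56.5 km − 40.6 km = 15.9 km, split between elevation h and root r with h + r = Δ.
Airy balance ρ_c h = (ρ_m − ρ_c) r gives r = h ρ_c/(ρ_m − ρ_c), so h (1 + ρ_c/(ρ_m − ρ_c)) = Δ, i.e. h = Δ (ρ_m − ρ_c)/ρ_m.
h = 15.9 km × 498/3255 = 2.43 km.

2.43 km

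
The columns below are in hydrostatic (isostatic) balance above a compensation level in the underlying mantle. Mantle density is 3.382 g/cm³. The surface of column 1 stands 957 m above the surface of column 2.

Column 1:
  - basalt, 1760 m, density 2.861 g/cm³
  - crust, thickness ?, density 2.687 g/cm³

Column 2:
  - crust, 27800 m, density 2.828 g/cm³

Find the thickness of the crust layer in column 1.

Take the compensation level at the base of the deeper column (depth z_c below the surface of column 1) and equate Σ ρ_i t_i down to z_c; mantle fills any gap and the z_c terms cancel.
Column 1: 1760×2.861 + x×2.687 + (z_c − 1760 − x)×3.382
Column 2: 957×0 + 27800×2.828 + (z_c − 957 − 27800)×3.382
The z_c×3.382 term appears on both sides and cancels. Collect the known terms of each column as K = Σ(ρt)_known − 3.382 × (depth of known layers): K_1 = 5035.36 − 3.382×1760 = −916.96; K_2 = 78618.4 − 3.382×(957 + 27800) = −18637.774.
Balance: K_1 − x×(3.382 − 2.687) = K_2, so x = (K_1 − K_2)/(3.382 − 2.687) = 17720.8/0.695 = 25500 m.

25500 m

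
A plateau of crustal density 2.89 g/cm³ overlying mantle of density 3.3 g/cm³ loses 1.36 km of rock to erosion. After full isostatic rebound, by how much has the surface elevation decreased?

Rebound u = e ρ_c/ρ_m = 1.36 km × 2.89/3.3 = 1.191 km.
Net surface drop = e − u = 1.36 km − 1.191 km = e (ρ_m − ρ_c)/ρ_m = 0.169 km.

0.169 km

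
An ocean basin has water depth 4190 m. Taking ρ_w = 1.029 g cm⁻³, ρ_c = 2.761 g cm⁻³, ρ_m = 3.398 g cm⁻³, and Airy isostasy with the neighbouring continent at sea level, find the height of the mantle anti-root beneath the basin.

By Archimedes' principle applied to the lithosphere: replacing crust with seawater at the top is compensated by replacing crust with mantle at the base: d (ρ_c − ρ_w) = a (ρ_m − ρ_c).
a = d (ρ_c − ρ_w)/(ρ_m − ρ_c) = 4190 m × 1.732/0.637 = 11400 m.

11400 m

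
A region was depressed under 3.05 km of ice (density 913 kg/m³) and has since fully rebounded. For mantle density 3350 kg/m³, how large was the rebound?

Removing the load lets mantle flow back in; uplift u satisfies ρ_ice t = ρ_m u.
u = t ρ_ice/ρ_m = 3.05 km × 913/3350 = 0.831 km.

0.831 km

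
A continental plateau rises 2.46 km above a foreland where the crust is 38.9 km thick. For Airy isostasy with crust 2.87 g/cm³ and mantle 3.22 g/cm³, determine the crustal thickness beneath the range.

61.5 km

Root depth r = h ρ_c / (ρ_m − ρ_c) = 2.46 km × 2.87 / 0.35 = 20.17 km.
Total thickness = T + h + r = 38.9 km + 2.46 km + 20.17 km = 61.5 km.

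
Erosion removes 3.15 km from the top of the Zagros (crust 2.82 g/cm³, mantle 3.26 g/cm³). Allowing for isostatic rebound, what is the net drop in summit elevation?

0.425 km

Rebound u = e ρ_c/ρ_m = 3.15 km × 2.82/3.26 = 2.725 km.
Net surface drop = e − u = 3.15 km − 2.725 km = e (ρ_m − ρ_c)/ρ_m = 0.425 km.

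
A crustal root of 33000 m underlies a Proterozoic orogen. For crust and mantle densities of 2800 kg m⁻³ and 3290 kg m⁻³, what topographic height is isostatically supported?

5780 m

Isostatic balance requires: ρ_c h = (ρ_m − ρ_c) r.
h = r (ρ_m − ρ_c) / ρ_c = 33000 m × (3290 − 2800) / 2800 = 5780 m.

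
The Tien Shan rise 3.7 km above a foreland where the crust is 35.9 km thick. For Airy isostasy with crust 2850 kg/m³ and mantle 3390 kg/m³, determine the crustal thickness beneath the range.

59.1 km

Root depth r = h ρ_c / (ρ_m − ρ_c) = 3.7 km × 2850 / 540 = 19.53 km.
Total thickness = T + h + r = 35.9 km + 3.7 km + 19.53 km = 59.1 km.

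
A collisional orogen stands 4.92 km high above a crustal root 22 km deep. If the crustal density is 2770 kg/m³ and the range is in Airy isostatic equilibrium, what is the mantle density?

Airy balance: ρ_c h = (ρ_m − ρ_c) r → ρ_m = ρ_c (1 + h/r).
ρ_m = 2770 × (1 + 4.92 km/22 km) = 3390 kg/m³.

3390 kg/m³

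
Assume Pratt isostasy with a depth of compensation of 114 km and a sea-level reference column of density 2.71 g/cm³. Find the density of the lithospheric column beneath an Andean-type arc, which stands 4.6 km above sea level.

2.6 g/cm³

Pratt balance: ρ_ref D = ρ (D + h).
ρ = ρ_ref D/(D + h) = 2.71 × 114 km/(114 km + 4.6 km) = 2.6 g/cm³.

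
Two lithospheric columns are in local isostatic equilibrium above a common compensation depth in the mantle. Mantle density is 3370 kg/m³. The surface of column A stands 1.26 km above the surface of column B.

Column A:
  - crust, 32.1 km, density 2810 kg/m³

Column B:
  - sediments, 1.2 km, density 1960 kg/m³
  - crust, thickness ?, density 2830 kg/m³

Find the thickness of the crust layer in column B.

22.3 km

Take the compensation level at the base of the deeper column (depth z_c below the surface of column A) and equate Σ ρ_i t_i down to z_c; mantle fills any gap and the z_c terms cancel.
Column A: 32.1×2810 + (z_c − 32.1)×3370
Column B: 1.26×0 + 1.2×1960 + x×2830 + (z_c − 1.26 − 1.2 − x)×3370
The z_c×3370 term appears on both sides and cancels. Collect the known terms of each column as K = Σ(ρt)_known − 3370 × (depth of known layers): K_A = 90201 − 3370×32.1 = −17976; K_B = 2352 − 3370×(1.26 + 1.2) = −5938.2.
Balance: K_A = K_B − x×(3370 − 2830), so x = (K_B − K_A)/(3370 − 2830) = 12037.8/540 = 22.3 km.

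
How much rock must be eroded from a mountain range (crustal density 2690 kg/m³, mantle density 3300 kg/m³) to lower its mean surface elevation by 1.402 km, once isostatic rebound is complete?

7.58 km

Net drop Δ = e − u = e − e ρ_c/ρ_m = e (ρ_m − ρ_c)/ρ_m.
e = Δ ρ_m/(ρ_m − ρ_c) = 1.402 km × 3300/610 = 7.58 km.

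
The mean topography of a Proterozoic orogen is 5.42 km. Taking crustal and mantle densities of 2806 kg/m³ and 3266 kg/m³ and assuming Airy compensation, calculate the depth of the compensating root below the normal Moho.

For local isostatic compensation: the weight of the topography is balanced by the buoyancy of the root, ρ_c h = (ρ_m − ρ_c) r.
r = h · ρ_c / (ρ_m − ρ_c) = 5.42 km × 2806 / (3266 − 2806) = 33.1 km.

33.1 km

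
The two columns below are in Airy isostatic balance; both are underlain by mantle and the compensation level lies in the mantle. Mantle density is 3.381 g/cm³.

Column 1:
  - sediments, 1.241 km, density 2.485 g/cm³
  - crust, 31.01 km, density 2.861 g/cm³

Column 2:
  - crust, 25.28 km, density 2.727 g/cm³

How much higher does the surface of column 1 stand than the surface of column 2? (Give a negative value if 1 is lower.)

0.208 km

For any compensation level in the mantle, the mantle terms cancel and isostasy reduces to e = (Σt_1 − Σt_2) − (Σ(ρt)_1 − Σ(ρt)_2) / ρ_m.
Σt_1 = 32.251 km; Σt_2 = 25.28 km; Σ(ρt)_1 = 91.803495; Σ(ρt)_2 = 68.93856 (in km·g/cm³).
e = (32.251 − 25.28) − (91.803495 − 68.93856) / 3.381 = 0.208 km.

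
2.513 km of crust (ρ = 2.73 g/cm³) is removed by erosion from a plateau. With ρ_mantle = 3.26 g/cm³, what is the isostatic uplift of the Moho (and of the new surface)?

Unloading: uplift u = e ρ_c/ρ_m = 2.513 km × 2.73/3.26 = 2.1 km.

2.1 km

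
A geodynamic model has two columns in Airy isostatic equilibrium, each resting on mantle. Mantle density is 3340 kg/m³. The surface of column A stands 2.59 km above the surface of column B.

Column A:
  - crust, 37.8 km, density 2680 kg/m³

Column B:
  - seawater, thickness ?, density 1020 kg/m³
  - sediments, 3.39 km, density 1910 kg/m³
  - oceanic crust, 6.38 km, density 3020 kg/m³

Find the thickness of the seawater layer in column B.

Take the compensation level at the base of the deeper column (depth z_c below the surface of column A) and equate Σ ρ_i t_i down to z_c; mantle fills any gap and the z_c terms cancel.
Column A: 37.8×2680 + (z_c − 37.8)×3340
Column B: 2.59×0 + x×1020 + 3.39×1910 + 6.38×3020 + (z_c − 2.59 − 9.77 − x)×3340
The z_c×3340 term appears on both sides and cancels. Collect the known terms of each column as K = Σ(ρt)_known − 3340 × (depth of known layers): K_A = 101304 − 3340×37.8 = −24948; K_B = 25742.5 − 3340×(2.59 + 9.77) = −15539.9.
Balance: K_A = K_B − x×(3340 − 1020), so x = (K_B − K_A)/(3340 − 1020) = 9408.1/2320 = 4.06 km.

4.06 km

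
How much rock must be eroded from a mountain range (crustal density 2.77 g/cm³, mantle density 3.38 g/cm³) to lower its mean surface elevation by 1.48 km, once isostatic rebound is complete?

8.2 km

Net drop Δ = e − u = e − e ρ_c/ρ_m = e (ρ_m − ρ_c)/ρ_m.
e = Δ ρ_m/(ρ_m − ρ_c) = 1.48 km × 3.38/0.61 = 8.2 km.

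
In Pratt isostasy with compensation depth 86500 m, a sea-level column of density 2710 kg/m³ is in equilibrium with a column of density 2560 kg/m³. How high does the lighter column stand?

5070 m

ρ_ref D = ρ (D + h) → h = D (ρ_ref − ρ)/ρ.
h = 86500 m × (2710 − 2560)/2560 = 5070 m.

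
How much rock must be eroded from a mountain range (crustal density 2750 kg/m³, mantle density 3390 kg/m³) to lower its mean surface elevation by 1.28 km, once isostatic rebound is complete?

Net drop Δ = e − u = e − e ρ_c/ρ_m = e (ρ_m − ρ_c)/ρ_m.
e = Δ ρ_m/(ρ_m − ρ_c) = 1.28 km × 3390/640 = 6.78 km.

6.78 km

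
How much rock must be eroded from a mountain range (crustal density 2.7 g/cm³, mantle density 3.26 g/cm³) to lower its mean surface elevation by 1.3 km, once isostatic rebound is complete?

7.57 km

Net drop Δ = e − u = e − e ρ_c/ρ_m = e (ρ_m − ρ_c)/ρ_m.
e = Δ ρ_m/(ρ_m − ρ_c) = 1.3 km × 3.26/0.56 = 7.57 km.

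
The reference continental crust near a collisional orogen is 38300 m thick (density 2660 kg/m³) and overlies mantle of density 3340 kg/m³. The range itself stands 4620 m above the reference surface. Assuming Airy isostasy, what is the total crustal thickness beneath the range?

61000 m

Root depth r = h ρ_c / (ρ_m − ρ_c) = 4620 m × 2660 / 680 = 18070 m.
Total thickness = T + h + r = 38300 m + 4620 m + 18070 m = 61000 m.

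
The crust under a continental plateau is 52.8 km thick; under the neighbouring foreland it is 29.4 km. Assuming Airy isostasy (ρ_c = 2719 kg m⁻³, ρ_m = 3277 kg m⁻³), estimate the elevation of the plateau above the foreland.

3.98 km

Excess crust Δ = 52.8 km − 29.4 km = 23.4 km, split between elevation h and root r with h + r = Δ.
Airy balance ρ_c h = (ρ_m − ρ_c) r gives r = h ρ_c/(ρ_m − ρ_c), so h (1 + ρ_c/(ρ_m − ρ_c)) = Δ, i.e. h = Δ (ρ_m − ρ_c)/ρ_m.
h = 23.4 km × 558/3277 = 3.98 km.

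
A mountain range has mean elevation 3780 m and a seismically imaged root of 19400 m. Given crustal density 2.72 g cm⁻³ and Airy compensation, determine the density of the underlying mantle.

3.25 g cm⁻³

Airy balance: ρ_c h = (ρ_m − ρ_c) r → ρ_m = ρ_c (1 + h/r).
ρ_m = 2.72 × (1 + 3780 m/19400 m) = 3.25 g cm⁻³.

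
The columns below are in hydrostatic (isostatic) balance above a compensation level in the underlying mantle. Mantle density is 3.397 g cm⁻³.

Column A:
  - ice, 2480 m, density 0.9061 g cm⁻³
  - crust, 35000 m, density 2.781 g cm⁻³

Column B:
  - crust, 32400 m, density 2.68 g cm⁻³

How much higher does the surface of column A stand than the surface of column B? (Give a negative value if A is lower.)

1330 m

For any compensation level in the mantle, the mantle terms cancel and isostasy reduces to e = (Σt_A − Σt_B) − (Σ(ρt)_A − Σ(ρt)_B) / ρ_m.
Σt_A = 37480 m; Σt_B = 32400 m; Σ(ρt)_A = 99582.128; Σ(ρt)_B = 86832 (in m·g cm⁻³).
e = (37480 − 32400) − (99582.128 − 86832) / 3.397 = 1330 m.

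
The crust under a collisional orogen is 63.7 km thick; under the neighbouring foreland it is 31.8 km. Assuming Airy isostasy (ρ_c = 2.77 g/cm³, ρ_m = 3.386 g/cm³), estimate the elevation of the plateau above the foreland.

5.8 km

Excess crust Δ = 63.7 km − 31.8 km = 31.9 km, split between elevation h and root r with h + r = Δ.
Airy balance ρ_c h = (ρ_m − ρ_c) r gives r = h ρ_c/(ρ_m − ρ_c), so h (1 + ρ_c/(ρ_m − ρ_c)) = Δ, i.e. h = Δ (ρ_m − ρ_c)/ρ_m.
h = 31.9 km × 0.616/3.386 = 5.8 km.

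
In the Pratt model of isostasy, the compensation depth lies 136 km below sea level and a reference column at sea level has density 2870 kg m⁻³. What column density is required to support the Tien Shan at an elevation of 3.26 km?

2800 kg m⁻³

Pratt balance: ρ_ref D = ρ (D + h).
ρ = ρ_ref D/(D + h) = 2870 × 136 km/(136 km + 3.26 km) = 2800 kg m⁻³.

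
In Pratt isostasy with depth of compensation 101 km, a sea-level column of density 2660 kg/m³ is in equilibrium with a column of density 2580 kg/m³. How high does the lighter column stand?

3.13 km

ρ_ref D = ρ (D + h) → h = D (ρ_ref − ρ)/ρ.
h = 101 km × (2660 − 2580)/2580 = 3.13 km.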